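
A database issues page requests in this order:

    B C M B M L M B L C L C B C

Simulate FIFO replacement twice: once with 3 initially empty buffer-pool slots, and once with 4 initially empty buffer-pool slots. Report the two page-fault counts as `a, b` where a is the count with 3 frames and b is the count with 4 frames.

6, 4

3 frames: F F F . . F . F . F . . . . → 6 faults.
4 frames: F F F . . F . . . . . . . . → 4 faults.
4 < 6: adding a frame reduced faults, as is typical.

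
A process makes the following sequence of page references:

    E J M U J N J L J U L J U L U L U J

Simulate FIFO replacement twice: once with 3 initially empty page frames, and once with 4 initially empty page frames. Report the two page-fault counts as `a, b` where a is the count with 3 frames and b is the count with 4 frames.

8, 7

3 frames: F F F F . F F F . F . . . . . . . . → 8 faults.
4 frames: F F F F . F . F F . . . . . . . . . → 7 faults.
7 < 8: adding a frame reduced faults, as is typical.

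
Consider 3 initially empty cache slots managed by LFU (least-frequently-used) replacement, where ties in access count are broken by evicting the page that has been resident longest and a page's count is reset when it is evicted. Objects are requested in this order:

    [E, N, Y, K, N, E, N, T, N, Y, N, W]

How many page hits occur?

E → fault, frames [E]
N → fault, frames [E, N]
Y → fault, frames [E, N, Y]
K → fault, evict E, frames [N, Y, K]
N → hit
E → fault, evict Y, frames [N, K, E]
N → hit
T → fault, evict K, frames [N, E, T]
N → hit
Y → fault, evict E, frames [N, T, Y]
N → hit
W → fault, evict T, frames [N, Y, W]
Hits: 4.

4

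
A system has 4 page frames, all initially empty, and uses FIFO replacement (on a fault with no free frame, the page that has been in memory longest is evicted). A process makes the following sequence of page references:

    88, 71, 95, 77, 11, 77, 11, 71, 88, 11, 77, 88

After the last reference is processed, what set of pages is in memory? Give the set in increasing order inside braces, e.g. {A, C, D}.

{11, 77, 88, 95}

88: fault, frames (88)
71: fault, frames (88 71)
95: fault, frames (88 71 95)
77: fault, frames (88 71 95 77)
11: fault, evict 88, frames (71 95 77 11)
77: hit
11: hit
71: hit
88: fault, evict 71, frames (95 77 11 88)
11: hit
77: hit
88: hit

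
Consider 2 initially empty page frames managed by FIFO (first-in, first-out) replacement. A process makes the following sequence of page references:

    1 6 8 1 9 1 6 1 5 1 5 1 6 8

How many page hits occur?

1 -> fault, frames {1}
6 -> fault, frames {1,6}
8 -> fault, evict 1, frames {6,8}
1 -> fault, evict 6, frames {8,1}
9 -> fault, evict 8, frames {1,9}
1 -> hit
6 -> fault, evict 1, frames {9,6}
1 -> fault, evict 9, frames {6,1}
5 -> fault, evict 6, frames {1,5}
1 -> hit
5 -> hit
1 -> hit
6 -> fault, evict 1, frames {5,6}
8 -> fault, evict 5, frames {6,8}
Hits: 4.

4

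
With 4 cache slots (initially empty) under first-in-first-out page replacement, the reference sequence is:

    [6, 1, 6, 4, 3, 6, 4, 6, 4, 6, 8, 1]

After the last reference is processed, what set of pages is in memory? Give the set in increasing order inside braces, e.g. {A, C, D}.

6 → fault, frames [6]
1 → fault, frames [6, 1]
6 → hit
4 → fault, frames [6, 1, 4]
3 → fault, frames [6, 1, 4, 3]
6 → hit
4 → hit
6 → hit
4 → hit
6 → hit
8 → fault, evict 6, frames [1, 4, 3, 8]
1 → hit

{1, 3, 4, 8}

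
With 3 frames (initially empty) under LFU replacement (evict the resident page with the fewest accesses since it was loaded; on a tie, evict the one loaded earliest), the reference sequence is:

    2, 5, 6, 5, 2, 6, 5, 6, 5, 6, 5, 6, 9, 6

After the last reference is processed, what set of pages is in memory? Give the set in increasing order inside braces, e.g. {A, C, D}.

2 -> fault, frames [2]
5 -> fault, frames [2, 5]
6 -> fault, frames [2, 5, 6]
5 -> hit
2 -> hit
6 -> hit
5 -> hit
6 -> hit
5 -> hit
6 -> hit
5 -> hit
6 -> hit
9 -> fault, evict 2, frames [5, 6, 9]
6 -> hit

{5, 6, 9}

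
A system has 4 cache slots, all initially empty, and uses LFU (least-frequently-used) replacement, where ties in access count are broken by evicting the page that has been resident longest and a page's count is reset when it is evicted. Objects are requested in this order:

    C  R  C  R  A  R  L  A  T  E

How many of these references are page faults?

C -> miss, frames {C}
R -> miss, frames {C,R}
C -> hit
R -> hit
A -> miss, frames {C,R,A}
R -> hit
L -> miss, frames {C,R,A,L}
A -> hit
T -> miss, evict L, frames {C,R,A,T}
E -> miss, evict T, frames {C,R,A,E}
Page faults: 6.

6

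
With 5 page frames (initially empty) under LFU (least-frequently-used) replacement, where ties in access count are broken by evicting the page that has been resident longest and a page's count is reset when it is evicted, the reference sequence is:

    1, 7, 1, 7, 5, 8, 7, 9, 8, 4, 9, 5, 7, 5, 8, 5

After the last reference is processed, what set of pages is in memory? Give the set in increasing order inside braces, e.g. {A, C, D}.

1 -> fault, frames {1}
7 -> fault, frames {1,7}
1 -> hit
7 -> hit
5 -> fault, frames {1,7,5}
8 -> fault, frames {1,7,5,8}
7 -> hit
9 -> fault, frames {1,7,5,8,9}
8 -> hit
4 -> fault, evict 5, frames {1,7,8,9,4}
9 -> hit
5 -> fault, evict 4, frames {1,7,8,9,5}
7 -> hit
5 -> hit
8 -> hit
5 -> hit

{1, 5, 7, 8, 9}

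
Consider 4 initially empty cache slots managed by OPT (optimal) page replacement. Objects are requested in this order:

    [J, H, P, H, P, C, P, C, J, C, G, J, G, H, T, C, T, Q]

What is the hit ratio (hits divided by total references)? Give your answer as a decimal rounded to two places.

J → miss, frames (J)
H → miss, frames (J H)
P → miss, frames (J H P)
H → hit
P → hit
C → miss, frames (J H P C)
P → hit
C → hit
J → hit
C → hit
G → miss, evict P, frames (J H C G)
J → hit
G → hit
H → hit
T → miss, evict G, frames (J H C T)
C → hit
T → hit
Q → miss, evict T, frames (J H C Q)
Hits: 11 of 18 references → 11/18 = 0.6111.

0.61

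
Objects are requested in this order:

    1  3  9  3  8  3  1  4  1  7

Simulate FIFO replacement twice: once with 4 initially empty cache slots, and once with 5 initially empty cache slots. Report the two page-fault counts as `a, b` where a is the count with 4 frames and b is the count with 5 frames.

4 frames: F F F . F . . F F F → 7 faults.
5 frames: F F F . F . . F . F → 6 faults.
6 < 7: adding a frame reduced faults, as is typical.

7, 6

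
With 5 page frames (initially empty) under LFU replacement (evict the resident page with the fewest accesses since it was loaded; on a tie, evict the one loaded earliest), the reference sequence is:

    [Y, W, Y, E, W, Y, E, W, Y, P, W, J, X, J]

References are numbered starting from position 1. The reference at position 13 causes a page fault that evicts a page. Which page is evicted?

pos 1: Y → fault, frames {Y}
pos 2: W → fault, frames {Y,W}
pos 3: Y → hit
pos 4: E → fault, frames {Y,W,E}
pos 5: W → hit
pos 6: Y → hit
pos 7: E → hit
pos 8: W → hit
pos 9: Y → hit
pos 10: P → fault, frames {Y,W,E,P}
pos 11: W → hit
pos 12: J → fault, frames {Y,W,E,P,J}
pos 13: X → fault, evict P, frames {Y,W,E,J,X}
At position 13, page P is evicted.

P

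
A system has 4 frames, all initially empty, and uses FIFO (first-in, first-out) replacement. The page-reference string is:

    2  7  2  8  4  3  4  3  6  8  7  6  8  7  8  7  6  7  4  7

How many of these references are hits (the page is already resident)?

11

2 -> fault, frames (2)
7 -> fault, frames (2 7)
2 -> hit
8 -> fault, frames (2 7 8)
4 -> fault, frames (2 7 8 4)
3 -> fault, evict 2, frames (7 8 4 3)
4 -> hit
3 -> hit
6 -> fault, evict 7, frames (8 4 3 6)
8 -> hit
7 -> fault, evict 8, frames (4 3 6 7)
6 -> hit
8 -> fault, evict 4, frames (3 6 7 8)
7 -> hit
8 -> hit
7 -> hit
6 -> hit
7 -> hit
4 -> fault, evict 3, frames (6 7 8 4)
7 -> hit
Hits: 11.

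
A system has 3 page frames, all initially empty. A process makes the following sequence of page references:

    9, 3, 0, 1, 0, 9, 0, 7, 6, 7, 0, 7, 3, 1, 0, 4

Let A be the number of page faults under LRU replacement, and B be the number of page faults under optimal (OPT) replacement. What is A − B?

Under LRU: F F F F . F . F F . . . F F F F → 11 faults.
Under OPT: F F F F . . . F F . . . F F . F → 9 faults.
A − B = 11 − 9 = 2.

2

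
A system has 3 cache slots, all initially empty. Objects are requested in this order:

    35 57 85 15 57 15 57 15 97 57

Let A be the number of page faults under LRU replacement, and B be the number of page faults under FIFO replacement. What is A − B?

Under LRU: F F F F . . . . F . → 5 faults.
Under FIFO: F F F F . . . . F F → 6 faults.
A − B = 5 − 6 = -1.

-1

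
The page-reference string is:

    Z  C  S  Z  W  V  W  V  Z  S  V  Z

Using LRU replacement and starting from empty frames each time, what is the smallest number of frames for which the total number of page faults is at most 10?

f=1: 12 faults
f=2: 10 faults
f=3: 6 faults
f=4: 5 faults
f=5: 5 faults
Smallest f with faults ≤ 10 is 2.

2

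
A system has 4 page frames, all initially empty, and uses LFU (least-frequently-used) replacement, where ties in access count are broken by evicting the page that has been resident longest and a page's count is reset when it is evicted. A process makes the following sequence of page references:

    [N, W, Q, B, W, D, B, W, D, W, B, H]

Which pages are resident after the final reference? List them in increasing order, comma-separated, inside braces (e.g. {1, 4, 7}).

N → miss, frames {N}
W → miss, frames {N,W}
Q → miss, frames {N,W,Q}
B → miss, frames {N,W,Q,B}
W → hit
D → miss, evict N, frames {W,Q,B,D}
B → hit
W → hit
D → hit
W → hit
B → hit
H → miss, evict Q, frames {W,B,D,H}

{B, D, H, W}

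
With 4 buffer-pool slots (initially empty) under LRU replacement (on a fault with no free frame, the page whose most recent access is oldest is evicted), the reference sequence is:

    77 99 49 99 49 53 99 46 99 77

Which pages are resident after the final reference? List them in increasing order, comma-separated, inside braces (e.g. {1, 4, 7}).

77 -> fault, frames {77}
99 -> fault, frames {77,99}
49 -> fault, frames {77,99,49}
99 -> hit
49 -> hit
53 -> fault, frames {77,99,49,53}
99 -> hit
46 -> fault, evict 77, frames {49,53,99,46}
99 -> hit
77 -> fault, evict 49, frames {53,46,99,77}

{46, 53, 77, 99}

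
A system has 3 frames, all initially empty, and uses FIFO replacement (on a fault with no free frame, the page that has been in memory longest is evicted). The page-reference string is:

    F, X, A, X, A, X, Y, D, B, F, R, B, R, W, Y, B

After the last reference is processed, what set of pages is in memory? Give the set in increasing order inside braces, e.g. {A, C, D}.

{B, W, Y}

F: fault, frames {F}
X: fault, frames {F,X}
A: fault, frames {F,X,A}
X: hit
A: hit
X: hit
Y: fault, evict F, frames {X,A,Y}
D: fault, evict X, frames {A,Y,D}
B: fault, evict A, frames {Y,D,B}
F: fault, evict Y, frames {D,B,F}
R: fault, evict D, frames {B,F,R}
B: hit
R: hit
W: fault, evict B, frames {F,R,W}
Y: fault, evict F, frames {R,W,Y}
B: fault, evict R, frames {W,Y,B}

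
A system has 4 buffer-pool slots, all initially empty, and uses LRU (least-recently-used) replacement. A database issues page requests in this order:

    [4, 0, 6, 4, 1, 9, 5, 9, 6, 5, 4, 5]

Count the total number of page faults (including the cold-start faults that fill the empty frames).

4: fault, frames (4)
0: fault, frames (4 0)
6: fault, frames (4 0 6)
4: hit
1: fault, frames (0 6 4 1)
9: fault, evict 0, frames (6 4 1 9)
5: fault, evict 6, frames (4 1 9 5)
9: hit
6: fault, evict 4, frames (1 5 9 6)
5: hit
4: fault, evict 1, frames (9 6 5 4)
5: hit
Page faults: 8.

8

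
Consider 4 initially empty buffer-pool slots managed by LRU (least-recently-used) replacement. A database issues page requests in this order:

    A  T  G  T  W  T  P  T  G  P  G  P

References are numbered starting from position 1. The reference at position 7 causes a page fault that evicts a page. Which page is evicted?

A

pos 1: A → miss, frames {A}
pos 2: T → miss, frames {A,T}
pos 3: G → miss, frames {A,T,G}
pos 4: T → hit
pos 5: W → miss, frames {A,G,T,W}
pos 6: T → hit
pos 7: P → miss, evict A, frames {G,W,T,P}
At position 7, page A is evicted.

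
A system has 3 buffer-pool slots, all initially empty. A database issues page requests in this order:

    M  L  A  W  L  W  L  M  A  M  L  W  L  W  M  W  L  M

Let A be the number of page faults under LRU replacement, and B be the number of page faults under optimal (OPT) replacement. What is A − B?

Under LRU: F F F F . . . F F . . F . . . . . . → 7 faults.
Under OPT: F F F F . . . . F . . F . . . . . . → 6 faults.
A − B = 7 − 6 = 1.

1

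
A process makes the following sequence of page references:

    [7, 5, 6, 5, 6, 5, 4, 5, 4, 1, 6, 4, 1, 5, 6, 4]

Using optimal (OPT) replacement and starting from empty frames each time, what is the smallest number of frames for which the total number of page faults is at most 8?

3

f=1: 16 faults
f=2: 9 faults
f=3: 6 faults
f=4: 5 faults
f=5: 5 faults
Smallest f with faults ≤ 8 is 3.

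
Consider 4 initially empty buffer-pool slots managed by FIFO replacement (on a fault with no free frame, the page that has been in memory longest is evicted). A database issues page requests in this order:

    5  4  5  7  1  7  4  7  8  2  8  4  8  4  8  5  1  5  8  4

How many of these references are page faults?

5 -> fault, frames (5)
4 -> fault, frames (5 4)
5 -> hit
7 -> fault, frames (5 4 7)
1 -> fault, frames (5 4 7 1)
7 -> hit
4 -> hit
7 -> hit
8 -> fault, evict 5, frames (4 7 1 8)
2 -> fault, evict 4, frames (7 1 8 2)
8 -> hit
4 -> fault, evict 7, frames (1 8 2 4)
8 -> hit
4 -> hit
8 -> hit
5 -> fault, evict 1, frames (8 2 4 5)
1 -> fault, evict 8, frames (2 4 5 1)
5 -> hit
8 -> fault, evict 2, frames (4 5 1 8)
4 -> hit
Page faults: 10.

10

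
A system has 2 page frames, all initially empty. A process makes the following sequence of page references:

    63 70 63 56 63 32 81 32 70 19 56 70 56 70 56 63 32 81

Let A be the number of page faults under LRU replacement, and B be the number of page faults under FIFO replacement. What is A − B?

Under LRU: F F . F . F F . F F F F . . . F F F → 12 faults.
Under FIFO: F F . F F F F . F F F F . . . F F F → 13 faults.
A − B = 12 − 13 = -1.

-1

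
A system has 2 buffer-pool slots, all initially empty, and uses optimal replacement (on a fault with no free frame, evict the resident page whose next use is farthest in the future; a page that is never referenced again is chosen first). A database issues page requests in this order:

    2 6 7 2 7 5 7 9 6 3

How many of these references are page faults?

2 -> fault, frames (2)
6 -> fault, frames (2 6)
7 -> fault, evict 6, frames (2 7)
2 -> hit
7 -> hit
5 -> fault, evict 2, frames (7 5)
7 -> hit
9 -> fault, evict 5, frames (7 9)
6 -> fault, evict 9, frames (7 6)
3 -> fault, evict 6, frames (7 3)
Page faults: 7.

7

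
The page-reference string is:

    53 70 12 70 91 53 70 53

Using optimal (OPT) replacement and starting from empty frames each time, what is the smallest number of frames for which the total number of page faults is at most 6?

2

f=1: 8 faults
f=2: 5 faults
f=3: 4 faults
f=4: 4 faults
Smallest f with faults ≤ 6 is 2.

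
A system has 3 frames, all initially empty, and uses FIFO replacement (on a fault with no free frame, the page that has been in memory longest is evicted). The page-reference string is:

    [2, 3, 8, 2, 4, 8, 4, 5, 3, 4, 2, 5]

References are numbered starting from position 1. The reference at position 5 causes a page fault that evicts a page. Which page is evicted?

pos 1: 2: miss, frames [2]
pos 2: 3: miss, frames [2, 3]
pos 3: 8: miss, frames [2, 3, 8]
pos 4: 2: hit
pos 5: 4: miss, evict 2, frames [3, 8, 4]
At position 5, page 2 is evicted.

2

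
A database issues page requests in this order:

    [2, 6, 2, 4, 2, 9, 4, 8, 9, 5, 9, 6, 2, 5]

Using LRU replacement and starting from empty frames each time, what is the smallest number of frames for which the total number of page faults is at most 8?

f=1: 14 faults
f=2: 11 faults
f=3: 9 faults
f=4: 8 faults
f=5: 8 faults
f=6: 6 faults
Smallest f with faults ≤ 8 is 4.

4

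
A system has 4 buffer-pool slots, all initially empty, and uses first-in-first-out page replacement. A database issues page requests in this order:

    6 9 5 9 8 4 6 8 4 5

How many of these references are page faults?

6: miss, frames (6)
9: miss, frames (6 9)
5: miss, frames (6 9 5)
9: hit
8: miss, frames (6 9 5 8)
4: miss, evict 6, frames (9 5 8 4)
6: miss, evict 9, frames (5 8 4 6)
8: hit
4: hit
5: hit
Page faults: 6.

6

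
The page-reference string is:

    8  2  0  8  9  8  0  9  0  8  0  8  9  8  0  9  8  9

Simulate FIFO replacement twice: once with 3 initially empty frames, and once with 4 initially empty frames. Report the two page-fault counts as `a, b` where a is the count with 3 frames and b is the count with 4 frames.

5, 4

3 frames: F F F . F F . . . . . . . . . . . . → 5 faults.
4 frames: F F F . F . . . . . . . . . . . . . → 4 faults.
4 < 5: adding a frame reduced faults, as is typical.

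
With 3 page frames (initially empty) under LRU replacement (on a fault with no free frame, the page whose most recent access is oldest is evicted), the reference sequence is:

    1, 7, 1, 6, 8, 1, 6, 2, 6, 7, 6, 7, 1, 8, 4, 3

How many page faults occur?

10

1 -> fault, frames {1}
7 -> fault, frames {1,7}
1 -> hit
6 -> fault, frames {7,1,6}
8 -> fault, evict 7, frames {1,6,8}
1 -> hit
6 -> hit
2 -> fault, evict 8, frames {1,6,2}
6 -> hit
7 -> fault, evict 1, frames {2,6,7}
6 -> hit
7 -> hit
1 -> fault, evict 2, frames {6,7,1}
8 -> fault, evict 6, frames {7,1,8}
4 -> fault, evict 7, frames {1,8,4}
3 -> fault, evict 1, frames {8,4,3}
Page faults: 10.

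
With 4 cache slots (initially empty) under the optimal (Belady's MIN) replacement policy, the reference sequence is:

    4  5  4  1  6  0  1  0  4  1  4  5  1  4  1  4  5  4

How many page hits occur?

13

4: miss, frames {4}
5: miss, frames {4,5}
4: hit
1: miss, frames {4,5,1}
6: miss, frames {4,5,1,6}
0: miss, evict 6, frames {4,5,1,0}
1: hit
0: hit
4: hit
1: hit
4: hit
5: hit
1: hit
4: hit
1: hit
4: hit
5: hit
4: hit
Hits: 13.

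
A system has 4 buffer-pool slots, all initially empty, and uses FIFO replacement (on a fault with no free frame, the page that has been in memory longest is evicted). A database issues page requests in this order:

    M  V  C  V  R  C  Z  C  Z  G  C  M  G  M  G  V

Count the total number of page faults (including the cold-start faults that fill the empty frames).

M: fault, frames (M)
V: fault, frames (M V)
C: fault, frames (M V C)
V: hit
R: fault, frames (M V C R)
C: hit
Z: fault, evict M, frames (V C R Z)
C: hit
Z: hit
G: fault, evict V, frames (C R Z G)
C: hit
M: fault, evict C, frames (R Z G M)
G: hit
M: hit
G: hit
V: fault, evict R, frames (Z G M V)
Page faults: 8.

8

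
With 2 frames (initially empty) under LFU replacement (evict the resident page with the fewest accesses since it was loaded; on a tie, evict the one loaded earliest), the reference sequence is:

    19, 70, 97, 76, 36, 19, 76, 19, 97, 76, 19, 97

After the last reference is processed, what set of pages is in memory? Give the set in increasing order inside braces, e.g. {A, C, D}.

{19, 97}

19 -> fault, frames (19)
70 -> fault, frames (19 70)
97 -> fault, evict 19, frames (70 97)
76 -> fault, evict 70, frames (97 76)
36 -> fault, evict 97, frames (76 36)
19 -> fault, evict 76, frames (36 19)
76 -> fault, evict 36, frames (19 76)
19 -> hit
97 -> fault, evict 76, frames (19 97)
76 -> fault, evict 97, frames (19 76)
19 -> hit
97 -> fault, evict 76, frames (19 97)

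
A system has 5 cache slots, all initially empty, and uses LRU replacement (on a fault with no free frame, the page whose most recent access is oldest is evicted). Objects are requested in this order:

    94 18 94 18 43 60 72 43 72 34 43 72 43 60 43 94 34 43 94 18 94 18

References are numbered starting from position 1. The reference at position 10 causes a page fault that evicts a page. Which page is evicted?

94

pos 1: 94 -> miss, frames (94)
pos 2: 18 -> miss, frames (94 18)
pos 3: 94 -> hit
pos 4: 18 -> hit
pos 5: 43 -> miss, frames (94 18 43)
pos 6: 60 -> miss, frames (94 18 43 60)
pos 7: 72 -> miss, frames (94 18 43 60 72)
pos 8: 43 -> hit
pos 9: 72 -> hit
pos 10: 34 -> miss, evict 94, frames (18 60 43 72 34)
At position 10, page 94 is evicted.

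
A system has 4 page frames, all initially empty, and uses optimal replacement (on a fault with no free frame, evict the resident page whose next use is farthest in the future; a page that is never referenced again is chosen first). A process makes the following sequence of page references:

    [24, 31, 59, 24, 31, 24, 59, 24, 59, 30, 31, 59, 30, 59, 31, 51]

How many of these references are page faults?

5

24 → miss, frames {24}
31 → miss, frames {24,31}
59 → miss, frames {24,31,59}
24 → hit
31 → hit
24 → hit
59 → hit
24 → hit
59 → hit
30 → miss, frames {24,31,59,30}
31 → hit
59 → hit
30 → hit
59 → hit
31 → hit
51 → miss, evict 30, frames {24,31,59,51}
Page faults: 5.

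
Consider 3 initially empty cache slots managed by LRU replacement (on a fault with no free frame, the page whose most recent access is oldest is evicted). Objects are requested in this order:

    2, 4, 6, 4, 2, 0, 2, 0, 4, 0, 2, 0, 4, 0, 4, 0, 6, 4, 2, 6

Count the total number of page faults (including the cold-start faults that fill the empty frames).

6

2 -> fault, frames (2)
4 -> fault, frames (2 4)
6 -> fault, frames (2 4 6)
4 -> hit
2 -> hit
0 -> fault, evict 6, frames (4 2 0)
2 -> hit
0 -> hit
4 -> hit
0 -> hit
2 -> hit
0 -> hit
4 -> hit
0 -> hit
4 -> hit
0 -> hit
6 -> fault, evict 2, frames (4 0 6)
4 -> hit
2 -> fault, evict 0, frames (6 4 2)
6 -> hit
Page faults: 6.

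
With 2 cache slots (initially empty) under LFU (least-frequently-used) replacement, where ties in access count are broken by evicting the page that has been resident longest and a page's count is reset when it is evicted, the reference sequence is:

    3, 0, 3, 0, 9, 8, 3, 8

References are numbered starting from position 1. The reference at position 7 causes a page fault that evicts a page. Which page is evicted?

pos 1: 3: fault, frames {3}
pos 2: 0: fault, frames {3,0}
pos 3: 3: hit
pos 4: 0: hit
pos 5: 9: fault, evict 3, frames {0,9}
pos 6: 8: fault, evict 9, frames {0,8}
pos 7: 3: fault, evict 8, frames {0,3}
At position 7, page 8 is evicted.

8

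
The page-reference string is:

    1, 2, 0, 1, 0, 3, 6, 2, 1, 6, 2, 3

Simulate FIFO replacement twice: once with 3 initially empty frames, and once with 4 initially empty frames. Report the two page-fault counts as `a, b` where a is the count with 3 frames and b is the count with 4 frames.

3 frames: F F F . . F F F F . . F → 8 faults.
4 frames: F F F . . F F . F . F . → 7 faults.
7 < 8: adding a frame reduced faults, as is typical.

8, 7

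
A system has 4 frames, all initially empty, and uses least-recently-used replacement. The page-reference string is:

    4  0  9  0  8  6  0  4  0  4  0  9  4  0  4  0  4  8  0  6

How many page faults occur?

9

4: miss, frames {4}
0: miss, frames {4,0}
9: miss, frames {4,0,9}
0: hit
8: miss, frames {4,9,0,8}
6: miss, evict 4, frames {9,0,8,6}
0: hit
4: miss, evict 9, frames {8,6,0,4}
0: hit
4: hit
0: hit
9: miss, evict 8, frames {6,4,0,9}
4: hit
0: hit
4: hit
0: hit
4: hit
8: miss, evict 6, frames {9,0,4,8}
0: hit
6: miss, evict 9, frames {4,8,0,6}
Page faults: 9.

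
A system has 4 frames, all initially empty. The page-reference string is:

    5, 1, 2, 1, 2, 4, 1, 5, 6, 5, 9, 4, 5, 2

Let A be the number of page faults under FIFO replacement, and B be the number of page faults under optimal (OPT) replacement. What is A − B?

Under FIFO: F F F . . F . . F F F . . F → 8 faults.
Under OPT: F F F . . F . . F . F . . . → 6 faults.
A − B = 8 − 6 = 2.

2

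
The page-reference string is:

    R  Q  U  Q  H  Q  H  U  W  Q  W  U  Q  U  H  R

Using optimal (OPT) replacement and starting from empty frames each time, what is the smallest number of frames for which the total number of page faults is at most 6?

f=1: 16 faults
f=2: 9 faults
f=3: 7 faults
f=4: 6 faults
f=5: 5 faults
Smallest f with faults ≤ 6 is 4.

4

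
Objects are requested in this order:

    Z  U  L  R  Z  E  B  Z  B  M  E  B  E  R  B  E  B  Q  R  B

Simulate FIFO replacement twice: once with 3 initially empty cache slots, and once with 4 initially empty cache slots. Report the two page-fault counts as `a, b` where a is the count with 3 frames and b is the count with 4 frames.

3 frames: F F F F F F F . . F . . . F . F F F F . → 13 faults.
4 frames: F F F F . F F F . F . . . F . F F F . . → 12 faults.
12 < 13: adding a frame reduced faults, as is typical.

13, 12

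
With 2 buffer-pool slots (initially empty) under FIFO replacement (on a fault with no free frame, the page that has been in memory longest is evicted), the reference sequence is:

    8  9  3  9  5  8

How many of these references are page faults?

8 -> fault, frames (8)
9 -> fault, frames (8 9)
3 -> fault, evict 8, frames (9 3)
9 -> hit
5 -> fault, evict 9, frames (3 5)
8 -> fault, evict 3, frames (5 8)
Page faults: 5.

5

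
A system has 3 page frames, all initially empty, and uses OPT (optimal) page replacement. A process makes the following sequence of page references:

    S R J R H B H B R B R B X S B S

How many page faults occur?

7

S → miss, frames {S}
R → miss, frames {S,R}
J → miss, frames {S,R,J}
R → hit
H → miss, evict J, frames {S,R,H}
B → miss, evict S, frames {R,H,B}
H → hit
B → hit
R → hit
B → hit
R → hit
B → hit
X → miss, evict H, frames {R,B,X}
S → miss, evict X, frames {R,B,S}
B → hit
S → hit
Page faults: 7.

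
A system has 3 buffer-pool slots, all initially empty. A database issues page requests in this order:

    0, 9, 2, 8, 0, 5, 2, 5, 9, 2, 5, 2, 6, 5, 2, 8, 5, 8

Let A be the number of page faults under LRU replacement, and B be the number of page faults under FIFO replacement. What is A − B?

Under LRU: F F F F F F F . F . . . F . . F . . → 10 faults.
Under FIFO: F F F F F F F . F . . . F F F F . . → 12 faults.
A − B = 10 − 12 = -2.

-2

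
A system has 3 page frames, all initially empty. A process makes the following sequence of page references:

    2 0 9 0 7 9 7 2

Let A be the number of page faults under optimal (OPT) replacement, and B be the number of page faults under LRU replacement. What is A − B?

Under OPT: F F F . F . . . → 4 faults.
Under LRU: F F F . F . . F → 5 faults.
A − B = 4 − 5 = -1.

-1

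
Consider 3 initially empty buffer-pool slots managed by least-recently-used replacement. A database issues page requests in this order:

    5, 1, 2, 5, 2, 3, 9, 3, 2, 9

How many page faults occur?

5 -> fault, frames {5}
1 -> fault, frames {5,1}
2 -> fault, frames {5,1,2}
5 -> hit
2 -> hit
3 -> fault, evict 1, frames {5,2,3}
9 -> fault, evict 5, frames {2,3,9}
3 -> hit
2 -> hit
9 -> hit
Page faults: 5.

5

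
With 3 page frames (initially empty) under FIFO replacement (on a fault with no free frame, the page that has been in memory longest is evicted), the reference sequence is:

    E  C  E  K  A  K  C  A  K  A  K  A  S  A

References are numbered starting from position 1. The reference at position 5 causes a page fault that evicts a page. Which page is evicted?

E

pos 1: E → fault, frames [E]
pos 2: C → fault, frames [E, C]
pos 3: E → hit
pos 4: K → fault, frames [E, C, K]
pos 5: A → fault, evict E, frames [C, K, A]
At position 5, page E is evicted.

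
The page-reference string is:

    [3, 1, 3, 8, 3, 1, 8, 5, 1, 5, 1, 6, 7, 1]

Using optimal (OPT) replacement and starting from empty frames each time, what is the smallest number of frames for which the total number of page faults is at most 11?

f=1: 14 faults
f=2: 7 faults
f=3: 6 faults
f=4: 6 faults
f=5: 6 faults
f=6: 6 faults
Smallest f with faults ≤ 11 is 2.

2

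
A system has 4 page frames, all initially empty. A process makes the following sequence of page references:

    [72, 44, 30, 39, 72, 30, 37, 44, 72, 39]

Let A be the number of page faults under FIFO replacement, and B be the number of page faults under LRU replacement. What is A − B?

-1

Under FIFO: F F F F . . F . F . → 6 faults.
Under LRU: F F F F . . F F . F → 7 faults.
A − B = 6 − 7 = -1.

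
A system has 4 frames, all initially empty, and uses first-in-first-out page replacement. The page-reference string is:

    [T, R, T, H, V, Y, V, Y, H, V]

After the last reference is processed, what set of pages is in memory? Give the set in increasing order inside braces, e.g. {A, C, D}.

{H, R, V, Y}

T -> fault, frames [T]
R -> fault, frames [T, R]
T -> hit
H -> fault, frames [T, R, H]
V -> fault, frames [T, R, H, V]
Y -> fault, evict T, frames [R, H, V, Y]
V -> hit
Y -> hit
H -> hit
V -> hit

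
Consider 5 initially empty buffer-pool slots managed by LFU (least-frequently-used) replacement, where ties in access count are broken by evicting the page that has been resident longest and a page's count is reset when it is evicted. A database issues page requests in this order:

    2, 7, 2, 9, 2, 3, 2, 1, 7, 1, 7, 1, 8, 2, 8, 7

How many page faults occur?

6

2 -> fault, frames [2]
7 -> fault, frames [2, 7]
2 -> hit
9 -> fault, frames [2, 7, 9]
2 -> hit
3 -> fault, frames [2, 7, 9, 3]
2 -> hit
1 -> fault, frames [2, 7, 9, 3, 1]
7 -> hit
1 -> hit
7 -> hit
1 -> hit
8 -> fault, evict 9, frames [2, 7, 3, 1, 8]
2 -> hit
8 -> hit
7 -> hit
Page faults: 6.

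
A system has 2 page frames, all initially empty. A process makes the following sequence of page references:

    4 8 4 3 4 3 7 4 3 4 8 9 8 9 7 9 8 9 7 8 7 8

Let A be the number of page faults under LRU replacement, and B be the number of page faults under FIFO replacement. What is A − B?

-2

Under LRU: F F . F . . F F F . F F . . F . F . F F . . → 12 faults.
Under FIFO: F F . F F . F . F F F F . . F . F F F F . . → 14 faults.
A − B = 12 − 14 = -2.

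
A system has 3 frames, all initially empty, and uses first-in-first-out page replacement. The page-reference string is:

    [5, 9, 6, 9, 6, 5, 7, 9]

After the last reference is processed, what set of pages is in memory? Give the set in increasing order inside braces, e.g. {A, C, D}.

{6, 7, 9}

5: fault, frames (5)
9: fault, frames (5 9)
6: fault, frames (5 9 6)
9: hit
6: hit
5: hit
7: fault, evict 5, frames (9 6 7)
9: hit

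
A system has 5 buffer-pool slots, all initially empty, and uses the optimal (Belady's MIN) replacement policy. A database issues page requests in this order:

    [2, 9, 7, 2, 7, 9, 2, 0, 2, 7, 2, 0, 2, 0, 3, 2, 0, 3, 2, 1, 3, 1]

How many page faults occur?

6

2: miss, frames [2]
9: miss, frames [2, 9]
7: miss, frames [2, 9, 7]
2: hit
7: hit
9: hit
2: hit
0: miss, frames [2, 9, 7, 0]
2: hit
7: hit
2: hit
0: hit
2: hit
0: hit
3: miss, frames [2, 9, 7, 0, 3]
2: hit
0: hit
3: hit
2: hit
1: miss, evict 0, frames [2, 9, 7, 3, 1]
3: hit
1: hit
Page faults: 6.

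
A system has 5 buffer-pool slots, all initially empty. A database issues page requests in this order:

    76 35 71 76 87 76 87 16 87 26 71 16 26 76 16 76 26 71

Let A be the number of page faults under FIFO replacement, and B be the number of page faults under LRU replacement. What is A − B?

Under FIFO: F F F . F . . F . F . . . F . . . . → 7 faults.
Under LRU: F F F . F . . F . F . . . . . . . . → 6 faults.
A − B = 7 − 6 = 1.

1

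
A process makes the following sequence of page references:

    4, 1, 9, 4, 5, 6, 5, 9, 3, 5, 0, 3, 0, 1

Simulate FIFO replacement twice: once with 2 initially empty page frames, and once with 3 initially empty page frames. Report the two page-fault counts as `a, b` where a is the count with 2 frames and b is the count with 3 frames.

12, 8

2 frames: F F F F F F . F F F F F . F → 12 faults.
3 frames: F F F . F F . . F . F . . F → 8 faults.
8 < 12: adding a frame reduced faults, as is typical.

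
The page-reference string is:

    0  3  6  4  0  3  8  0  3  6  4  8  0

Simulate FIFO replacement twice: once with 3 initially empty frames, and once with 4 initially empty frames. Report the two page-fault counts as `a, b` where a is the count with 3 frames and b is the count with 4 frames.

3 frames: F F F F F F F . . F F . F → 10 faults.
4 frames: F F F F . . F F F F F F F → 11 faults.
11 > 10: adding a frame increased faults — Belady's anomaly.

10, 11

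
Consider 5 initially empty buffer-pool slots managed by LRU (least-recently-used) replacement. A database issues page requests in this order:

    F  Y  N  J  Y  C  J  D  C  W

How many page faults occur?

7

F -> fault, frames [F]
Y -> fault, frames [F, Y]
N -> fault, frames [F, Y, N]
J -> fault, frames [F, Y, N, J]
Y -> hit
C -> fault, frames [F, N, J, Y, C]
J -> hit
D -> fault, evict F, frames [N, Y, C, J, D]
C -> hit
W -> fault, evict N, frames [Y, J, D, C, W]
Page faults: 7.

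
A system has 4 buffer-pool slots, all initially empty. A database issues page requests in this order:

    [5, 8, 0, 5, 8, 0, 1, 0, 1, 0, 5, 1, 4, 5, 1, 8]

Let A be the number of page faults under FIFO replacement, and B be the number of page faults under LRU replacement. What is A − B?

Under FIFO: F F F . . . F . . . . . F F . F → 7 faults.
Under LRU: F F F . . . F . . . . . F . . F → 6 faults.
A − B = 7 − 6 = 1.

1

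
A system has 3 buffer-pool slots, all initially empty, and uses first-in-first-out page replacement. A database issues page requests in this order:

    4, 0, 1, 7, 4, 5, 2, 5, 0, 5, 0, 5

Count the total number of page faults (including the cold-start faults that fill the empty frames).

8

4 -> fault, frames {4}
0 -> fault, frames {4,0}
1 -> fault, frames {4,0,1}
7 -> fault, evict 4, frames {0,1,7}
4 -> fault, evict 0, frames {1,7,4}
5 -> fault, evict 1, frames {7,4,5}
2 -> fault, evict 7, frames {4,5,2}
5 -> hit
0 -> fault, evict 4, frames {5,2,0}
5 -> hit
0 -> hit
5 -> hit
Page faults: 8.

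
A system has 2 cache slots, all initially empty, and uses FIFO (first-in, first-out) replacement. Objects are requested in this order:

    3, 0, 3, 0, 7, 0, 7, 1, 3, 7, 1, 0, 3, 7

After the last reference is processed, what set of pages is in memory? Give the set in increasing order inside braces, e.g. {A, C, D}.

{3, 7}

3: fault, frames (3)
0: fault, frames (3 0)
3: hit
0: hit
7: fault, evict 3, frames (0 7)
0: hit
7: hit
1: fault, evict 0, frames (7 1)
3: fault, evict 7, frames (1 3)
7: fault, evict 1, frames (3 7)
1: fault, evict 3, frames (7 1)
0: fault, evict 7, frames (1 0)
3: fault, evict 1, frames (0 3)
7: fault, evict 0, frames (3 7)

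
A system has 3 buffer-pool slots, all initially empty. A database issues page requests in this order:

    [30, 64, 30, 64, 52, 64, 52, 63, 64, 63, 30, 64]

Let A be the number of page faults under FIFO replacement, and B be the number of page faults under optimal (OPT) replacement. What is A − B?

2

Under FIFO: F F . . F . . F . . F F → 6 faults.
Under OPT: F F . . F . . F . . . . → 4 faults.
A − B = 6 − 4 = 2.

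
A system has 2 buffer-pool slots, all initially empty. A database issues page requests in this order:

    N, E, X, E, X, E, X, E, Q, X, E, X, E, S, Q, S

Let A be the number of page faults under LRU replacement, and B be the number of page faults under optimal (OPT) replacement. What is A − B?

Under LRU: F F F . . . . . F F F . . F F . → 8 faults.
Under OPT: F F F . . . . . F . F . . F F . → 7 faults.
A − B = 8 − 7 = 1.

1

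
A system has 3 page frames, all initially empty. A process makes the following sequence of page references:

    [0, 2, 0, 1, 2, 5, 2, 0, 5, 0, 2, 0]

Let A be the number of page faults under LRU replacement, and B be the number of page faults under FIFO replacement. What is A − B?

-1

Under LRU: F F . F . F . F . . . . → 5 faults.
Under FIFO: F F . F . F . F . . F . → 6 faults.
A − B = 5 − 6 = -1.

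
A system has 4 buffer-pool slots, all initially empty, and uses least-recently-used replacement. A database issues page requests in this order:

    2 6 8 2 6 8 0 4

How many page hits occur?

2 -> miss, frames {2}
6 -> miss, frames {2,6}
8 -> miss, frames {2,6,8}
2 -> hit
6 -> hit
8 -> hit
0 -> miss, frames {2,6,8,0}
4 -> miss, evict 2, frames {6,8,0,4}
Hits: 3.

3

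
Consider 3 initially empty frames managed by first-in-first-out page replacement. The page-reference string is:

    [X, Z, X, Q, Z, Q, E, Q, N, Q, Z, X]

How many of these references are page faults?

X: fault, frames [X]
Z: fault, frames [X, Z]
X: hit
Q: fault, frames [X, Z, Q]
Z: hit
Q: hit
E: fault, evict X, frames [Z, Q, E]
Q: hit
N: fault, evict Z, frames [Q, E, N]
Q: hit
Z: fault, evict Q, frames [E, N, Z]
X: fault, evict E, frames [N, Z, X]
Page faults: 7.

7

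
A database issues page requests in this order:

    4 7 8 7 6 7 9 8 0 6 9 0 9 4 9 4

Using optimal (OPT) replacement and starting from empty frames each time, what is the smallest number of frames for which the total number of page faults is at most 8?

f=1: 16 faults
f=2: 9 faults
f=3: 7 faults
f=4: 6 faults
f=5: 6 faults
f=6: 6 faults
Smallest f with faults ≤ 8 is 3.

3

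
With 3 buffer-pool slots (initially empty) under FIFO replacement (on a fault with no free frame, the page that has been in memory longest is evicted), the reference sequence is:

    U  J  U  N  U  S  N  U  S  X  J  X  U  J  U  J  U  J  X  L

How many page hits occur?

12

U: fault, frames (U)
J: fault, frames (U J)
U: hit
N: fault, frames (U J N)
U: hit
S: fault, evict U, frames (J N S)
N: hit
U: fault, evict J, frames (N S U)
S: hit
X: fault, evict N, frames (S U X)
J: fault, evict S, frames (U X J)
X: hit
U: hit
J: hit
U: hit
J: hit
U: hit
J: hit
X: hit
L: fault, evict U, frames (X J L)
Hits: 12.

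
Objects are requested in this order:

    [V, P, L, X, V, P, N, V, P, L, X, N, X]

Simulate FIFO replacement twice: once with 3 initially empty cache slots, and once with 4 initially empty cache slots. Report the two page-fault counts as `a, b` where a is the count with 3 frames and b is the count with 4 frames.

9, 10

3 frames: F F F F F F F . . F F . . → 9 faults.
4 frames: F F F F . . F F F F F F . → 10 faults.
10 > 9: adding a frame increased faults — Belady's anomaly.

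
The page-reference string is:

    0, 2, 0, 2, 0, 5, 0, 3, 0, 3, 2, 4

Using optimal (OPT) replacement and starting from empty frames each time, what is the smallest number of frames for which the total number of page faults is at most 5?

3

f=1: 12 faults
f=2: 6 faults
f=3: 5 faults
f=4: 5 faults
f=5: 5 faults
Smallest f with faults ≤ 5 is 3.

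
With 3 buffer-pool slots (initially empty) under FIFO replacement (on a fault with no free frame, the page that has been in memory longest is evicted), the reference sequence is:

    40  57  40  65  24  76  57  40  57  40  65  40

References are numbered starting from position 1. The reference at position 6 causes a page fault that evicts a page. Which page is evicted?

pos 1: 40 -> fault, frames {40}
pos 2: 57 -> fault, frames {40,57}
pos 3: 40 -> hit
pos 4: 65 -> fault, frames {40,57,65}
pos 5: 24 -> fault, evict 40, frames {57,65,24}
pos 6: 76 -> fault, evict 57, frames {65,24,76}
At position 6, page 57 is evicted.

57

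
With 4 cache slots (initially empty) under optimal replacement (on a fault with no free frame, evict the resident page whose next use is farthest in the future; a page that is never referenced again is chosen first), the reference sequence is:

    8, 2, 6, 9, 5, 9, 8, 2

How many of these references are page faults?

8: fault, frames (8)
2: fault, frames (8 2)
6: fault, frames (8 2 6)
9: fault, frames (8 2 6 9)
5: fault, evict 6, frames (8 2 9 5)
9: hit
8: hit
2: hit
Page faults: 5.

5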